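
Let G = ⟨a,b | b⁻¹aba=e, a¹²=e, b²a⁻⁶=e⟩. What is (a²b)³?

Compute successive powers of (a²b), reducing at each step:
  (a²b)²: (a²b) · a² = b;   b · b = a⁶
  (a²b)³: (a⁶) · a² = a⁸;   (a⁸) · b = a²b⁻¹

Answer: a²b⁻¹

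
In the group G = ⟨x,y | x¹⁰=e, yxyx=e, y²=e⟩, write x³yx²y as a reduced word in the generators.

Multiply left to right, reducing at each step:
  (x³) · y = x³y
  (x³y) · x² = xy
  (xy) · y = x

Answer: x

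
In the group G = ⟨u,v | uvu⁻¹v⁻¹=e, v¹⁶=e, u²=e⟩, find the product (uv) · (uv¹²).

Compute (uv) · (uv¹²) by multiplying left to right and reducing via the relations at each step:
  (uv) · u = v
  v · v¹² = v¹³

Answer: v¹³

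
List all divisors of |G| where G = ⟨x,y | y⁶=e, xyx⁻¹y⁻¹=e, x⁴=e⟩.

|G| = 24 = 2³ · 3. By Lagrange's theorem the order of any subgroup divides 24; the divisors of 24 are 1, 2, 3, 4, 6, 8, 12, 24.

Answer: 1, 2, 3, 4, 6, 8, 12, 24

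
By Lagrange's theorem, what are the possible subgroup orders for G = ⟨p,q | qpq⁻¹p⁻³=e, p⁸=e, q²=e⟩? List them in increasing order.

|G| = 16 = 2⁴. By Lagrange's theorem the order of any subgroup divides 16; the divisors of 16 are 1, 2, 4, 8, 16.

Answer: 1, 2, 4, 8, 16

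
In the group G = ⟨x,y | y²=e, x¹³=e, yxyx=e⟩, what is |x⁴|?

Compute successive powers until reaching e:
  (x⁴)¹ = x⁴, (x⁴)² = x⁸, (x⁴)³ = x¹², (x⁴)⁴ = x³, (x⁴)⁵ = x⁷, (x⁴)⁶ = x¹¹, (x⁴)⁷ = x², (x⁴)⁸ = x⁶, (x⁴)⁹ = x¹⁰, (x⁴)¹⁰ = x, (x⁴)¹¹ = x⁵, (x⁴)¹² = x⁹, (x⁴)¹³ = e.
The smallest positive k with (x⁴)ᵏ = e is 13.

Answer: 13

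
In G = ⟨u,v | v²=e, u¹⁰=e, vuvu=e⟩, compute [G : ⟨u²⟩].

First find ord(u²) by computing successive powers:
  (u²)¹ = u², (u²)² = u⁴, (u²)³ = u⁶, (u²)⁴ = u⁸, (u²)⁵ = e.
So |⟨u²⟩| = ord(u²) = 5. With |G| = 20, by Lagrange [G : ⟨u²⟩] = 20/5 = 4.

Answer: 4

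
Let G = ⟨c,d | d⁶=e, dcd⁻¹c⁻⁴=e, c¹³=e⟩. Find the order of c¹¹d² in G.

Compute successive powers until reaching e:
  (c¹¹d²)¹ = c¹¹d², (c¹¹d²)² = c⁵d⁴, (c¹¹d²)³ = e.
The smallest positive k with (c¹¹d²)ᵏ = e is 3.

Answer: 3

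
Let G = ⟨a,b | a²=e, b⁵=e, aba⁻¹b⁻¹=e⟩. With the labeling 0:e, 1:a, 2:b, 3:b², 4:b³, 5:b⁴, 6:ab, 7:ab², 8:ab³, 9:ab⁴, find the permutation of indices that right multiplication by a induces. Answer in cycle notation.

(0 1)(2 6)(3 7)(4 8)(5 9)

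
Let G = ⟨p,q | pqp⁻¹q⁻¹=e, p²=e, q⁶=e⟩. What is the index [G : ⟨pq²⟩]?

First find ord(pq²) by computing successive powers:
  (pq²)¹ = pq², (pq²)² = q⁴, (pq²)³ = p, (pq²)⁴ = q², (pq²)⁵ = pq⁴, (pq²)⁶ = e.
So |⟨pq²⟩| = ord(pq²) = 6. With |G| = 12, by Lagrange [G : ⟨pq²⟩] = 12/6 = 2.

Answer: 2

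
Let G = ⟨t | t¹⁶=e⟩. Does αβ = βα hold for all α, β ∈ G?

G has a single generator, so G is cyclic and hence abelian.

Answer: Yes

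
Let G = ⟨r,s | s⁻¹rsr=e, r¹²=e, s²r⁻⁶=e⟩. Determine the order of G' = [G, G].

G' = [G, G] is generated by all commutators. The generator-pair commutators are: [r, s] = r².
The subgroup they normally generate is {e, r², r⁴, r⁶, r⁸, r¹⁰}, of order 6.
Check: |G/G'| = 24/6 = 4 is the order of the abelianisation.

Answer: 6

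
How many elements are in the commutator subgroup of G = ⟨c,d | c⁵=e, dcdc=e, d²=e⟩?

G' = [G, G] is generated by all commutators. The generator-pair commutators are: [c, d] = c².
The subgroup they normally generate is {e, c, c², c³, c⁴}, of order 5.
Check: |G/G'| = 10/5 = 2 is the order of the abelianisation.

Answer: 5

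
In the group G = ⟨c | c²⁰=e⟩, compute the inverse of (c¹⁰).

The order of (c¹⁰) is 2 (smallest k with (c¹⁰)ᵏ = e), so (c¹⁰)⁻¹ = (c¹⁰)¹ = c¹⁰.
Check: (c¹⁰) · (c¹⁰) → (c¹⁰) · c¹⁰ = e, giving e as required.

Answer: c¹⁰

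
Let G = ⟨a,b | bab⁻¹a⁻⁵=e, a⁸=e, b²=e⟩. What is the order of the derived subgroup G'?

G' = [G, G] is generated by all commutators. The generator-pair commutators are: [a, b] = a⁴.
The subgroup they normally generate is {e, a⁴}, of order 2.
Check: |G/G'| = 16/2 = 8 is the order of the abelianisation.

Answer: 2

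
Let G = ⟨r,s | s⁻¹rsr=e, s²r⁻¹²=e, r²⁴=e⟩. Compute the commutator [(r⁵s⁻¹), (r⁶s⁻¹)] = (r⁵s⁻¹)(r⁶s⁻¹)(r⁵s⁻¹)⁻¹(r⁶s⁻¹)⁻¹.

[(r⁵s⁻¹), (r⁶s⁻¹)] = (r⁵s⁻¹)·(r⁶s⁻¹)·(r⁵s⁻¹)⁻¹·(r⁶s⁻¹)⁻¹.
  (r⁵s⁻¹) · (r⁶s⁻¹) = r¹¹
  (r¹¹) · (r⁵s) = r⁴s⁻¹
  (r⁴s⁻¹) · (r⁶s) = r²²

Answer: r²²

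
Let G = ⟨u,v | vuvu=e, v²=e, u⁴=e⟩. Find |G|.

Enumerate words in the generators, reducing via the relations: the distinct elements are
  {e, u, v, uv, u², u³, u²v, u³v}.
No further products give new elements, so |G| = 8.

Answer: 8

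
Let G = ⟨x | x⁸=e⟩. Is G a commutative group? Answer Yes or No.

G has a single generator, so G is cyclic and hence abelian.

Answer: Yes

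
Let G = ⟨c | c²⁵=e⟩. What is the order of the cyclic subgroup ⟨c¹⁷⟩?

|⟨c¹⁷⟩| equals the order of c¹⁷. Compute successive powers until reaching e:
  (c¹⁷)¹ = c¹⁷, (c¹⁷)² = c⁹, (c¹⁷)³ = c, (c¹⁷)⁴ = c¹⁸, (c¹⁷)⁵ = c¹⁰, (c¹⁷)⁶ = c², (c¹⁷)⁷ = c¹⁹, (c¹⁷)⁸ = c¹¹, (c¹⁷)⁹ = c³, (c¹⁷)¹⁰ = c²⁰, (c¹⁷)¹¹ = c¹², (c¹⁷)¹² = c⁴, (c¹⁷)¹³ = c²¹, (c¹⁷)¹⁴ = c¹³, (c¹⁷)¹⁵ = c⁵, (c¹⁷)¹⁶ = c²², (c¹⁷)¹⁷ = c¹⁴, (c¹⁷)¹⁸ = c⁶, (c¹⁷)¹⁹ = c²³, (c¹⁷)²⁰ = c¹⁵, (c¹⁷)²¹ = c⁷, (c¹⁷)²² = c²⁴, (c¹⁷)²³ = c¹⁶, (c¹⁷)²⁴ = c⁸, (c¹⁷)²⁵ = e.
The smallest positive k with (c¹⁷)ᵏ = e is 25, so |⟨c¹⁷⟩| = 25.

Answer: 25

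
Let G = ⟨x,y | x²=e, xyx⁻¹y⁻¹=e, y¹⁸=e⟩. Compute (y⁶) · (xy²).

Compute (y⁶) · (xy²) by multiplying left to right and reducing via the relations at each step:
  (y⁶) · x = xy⁶
  (xy⁶) · y² = xy⁸

Answer: xy⁸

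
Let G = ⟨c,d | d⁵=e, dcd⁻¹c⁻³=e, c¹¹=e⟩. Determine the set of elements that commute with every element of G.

An element z ∈ Z(G) iff z commutes with every generator.
For example e is central: e·c = c = c·e; e·d = d = d·e.
Whereas c ∉ Z(G) since c·d = cd ≠ c³d = d·c.
Checking each of the 55 elements this way gives Z(G) = {e}, of order 1.

Answer: {e}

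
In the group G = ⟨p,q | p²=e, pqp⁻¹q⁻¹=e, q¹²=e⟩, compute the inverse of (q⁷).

The order of (q⁷) is 12 (smallest k with (q⁷)ᵏ = e), so (q⁷)⁻¹ = (q⁷)¹¹ = q⁵.
Check: (q⁷) · (q⁵) → (q⁷) · q⁵ = e, giving e as required.

Answer: q⁵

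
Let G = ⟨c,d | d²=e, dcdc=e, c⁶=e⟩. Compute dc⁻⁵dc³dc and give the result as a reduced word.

Multiply left to right, reducing at each step:
  d · c⁻⁵ = c⁵d
  (c⁵d) · d = c⁵
  (c⁵) · c³ = c²
  (c²) · d = c²d
  (c²d) · c = cd

Answer: cd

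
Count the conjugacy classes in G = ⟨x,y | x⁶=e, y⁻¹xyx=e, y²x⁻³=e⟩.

The conjugacy classes (representative and size) are:
  [e] (size 1), [x] (size 2), [x²] (size 2), [x³] (size 1), [xy⁻¹] (size 3), [x²y⁻¹] (size 3).
Class equation: 1 + 2 + 2 + 1 + 3 + 3 = 12 = |G|. So G has 6 conjugacy classes.

Answer: 6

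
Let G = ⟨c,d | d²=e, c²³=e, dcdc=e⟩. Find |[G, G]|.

G' = [G, G] is generated by all commutators. The generator-pair commutators are: [c, d] = c².
The subgroup they normally generate is {e, c, c², c³, c⁴, c⁵, c⁶, c⁷, c⁸, c⁹, c¹⁰, c¹¹, c¹², c¹³, c¹⁴, c¹⁵, c¹⁶, c¹⁷, c¹⁸, c¹⁹, c²⁰, c²¹, c²²}, of order 23.
Check: |G/G'| = 46/23 = 2 is the order of the abelianisation.

Answer: 23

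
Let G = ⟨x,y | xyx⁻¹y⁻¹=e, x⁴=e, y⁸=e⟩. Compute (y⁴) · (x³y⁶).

Compute (y⁴) · (x³y⁶) by multiplying left to right and reducing via the relations at each step:
  (y⁴) · x³ = x³y⁴
  (x³y⁴) · y⁶ = x³y²

Answer: x³y²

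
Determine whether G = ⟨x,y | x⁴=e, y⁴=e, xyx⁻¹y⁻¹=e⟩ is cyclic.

|G| = 16, but the maximum element order in G is 4 < 16. No single element generates all of G, so G is not cyclic.

Answer: No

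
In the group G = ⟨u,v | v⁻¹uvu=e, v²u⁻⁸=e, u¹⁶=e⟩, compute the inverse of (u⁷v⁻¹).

The order of (u⁷v⁻¹) is 4 (smallest k with (u⁷v⁻¹)ᵏ = e), so (u⁷v⁻¹)⁻¹ = (u⁷v⁻¹)³ = u⁷v.
Check: (u⁷v⁻¹) · (u⁷v) → (u⁷v⁻¹) · u⁷ = v⁻¹;   (v⁻¹) · v = e, giving e as required.

Answer: u⁷v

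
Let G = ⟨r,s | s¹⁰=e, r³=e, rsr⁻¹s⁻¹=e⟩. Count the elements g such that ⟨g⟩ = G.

G is cyclic of order 30. An element generates G iff its order is 30, and a cyclic group of order 30 has exactly φ(30) = 8 such elements.

Answer: 8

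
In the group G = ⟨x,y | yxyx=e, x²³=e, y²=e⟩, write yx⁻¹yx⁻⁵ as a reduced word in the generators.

Multiply left to right, reducing at each step:
  y · x⁻¹ = xy
  (xy) · y = x
  x · x⁻⁵ = x¹⁹

Answer: x¹⁹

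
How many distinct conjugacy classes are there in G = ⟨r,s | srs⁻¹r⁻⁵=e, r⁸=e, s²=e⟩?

The conjugacy classes (representative and size) are:
  [e] (size 1), [r⁵] (size 2), [r²] (size 1), [r⁷] (size 2), [r⁴] (size 1), [r⁶] (size 1), [s] (size 2), [r⁵s] (size 2), [r²s] (size 2), [r³s] (size 2).
Class equation: 1 + 2 + 1 + 2 + 1 + 1 + 2 + 2 + 2 + 2 = 16 = |G|. So G has 10 conjugacy classes.

Answer: 10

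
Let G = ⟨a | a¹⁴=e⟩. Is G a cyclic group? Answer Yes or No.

|G| = 14. The element a has order 14 (its powers give 14 distinct elements), so ⟨a⟩ = G and G is cyclic.

Answer: Yes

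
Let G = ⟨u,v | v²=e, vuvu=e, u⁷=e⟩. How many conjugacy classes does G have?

The conjugacy classes (representative and size) are:
  [e] (size 1), [u⁶] (size 2), [u⁵] (size 2), [u⁴] (size 2), [uv] (size 7).
Class equation: 1 + 2 + 2 + 2 + 7 = 14 = |G|. So G has 5 conjugacy classes.

Answer: 5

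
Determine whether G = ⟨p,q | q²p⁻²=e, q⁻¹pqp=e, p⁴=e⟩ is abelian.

p·q = pq but q·p = pq⁻¹, so p·q ≠ q·p and G is not abelian.

Answer: No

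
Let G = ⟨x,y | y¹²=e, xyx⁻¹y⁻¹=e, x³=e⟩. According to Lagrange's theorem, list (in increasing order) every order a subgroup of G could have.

|G| = 36 = 2² · 3². By Lagrange's theorem the order of any subgroup divides 36; the divisors of 36 are 1, 2, 3, 4, 6, 9, 12, 18, 36.

Answer: 1, 2, 3, 4, 6, 9, 12, 18, 36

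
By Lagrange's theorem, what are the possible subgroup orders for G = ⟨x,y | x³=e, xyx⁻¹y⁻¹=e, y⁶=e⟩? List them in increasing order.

|G| = 18 = 2 · 3². By Lagrange's theorem the order of any subgroup divides 18; the divisors of 18 are 1, 2, 3, 6, 9, 18.

Answer: 1, 2, 3, 6, 9, 18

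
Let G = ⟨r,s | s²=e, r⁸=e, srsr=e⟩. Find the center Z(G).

An element z ∈ Z(G) iff z commutes with every generator.
For example r⁴ is central: (r⁴)·r = r⁵ = r·(r⁴); (r⁴)·s = r⁴s = s·(r⁴).
Whereas r ∉ Z(G) since r·s = rs ≠ r⁷s = s·r.
Checking each of the 16 elements this way gives Z(G) = {e, r⁴}, of order 2.

Answer: {e, r⁴}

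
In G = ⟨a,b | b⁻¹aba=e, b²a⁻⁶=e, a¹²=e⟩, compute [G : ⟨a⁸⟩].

First find ord(a⁸) by computing successive powers:
  (a⁸)¹ = a⁸, (a⁸)² = a⁴, (a⁸)³ = e.
So |⟨a⁸⟩| = ord(a⁸) = 3. With |G| = 24, by Lagrange [G : ⟨a⁸⟩] = 24/3 = 8.

Answer: 8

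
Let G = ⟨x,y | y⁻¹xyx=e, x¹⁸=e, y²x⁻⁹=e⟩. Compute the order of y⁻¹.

Compute successive powers until reaching e:
  (y⁻¹)¹ = y⁻¹, (y⁻¹)² = x⁹, (y⁻¹)³ = y, (y⁻¹)⁴ = e.
The smallest positive k with (y⁻¹)ᵏ = e is 4.

Answer: 4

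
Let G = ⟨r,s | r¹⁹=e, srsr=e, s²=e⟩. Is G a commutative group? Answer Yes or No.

r·s = rs but s·r = r¹⁸s, so r·s ≠ s·r and G is not abelian.

Answer: No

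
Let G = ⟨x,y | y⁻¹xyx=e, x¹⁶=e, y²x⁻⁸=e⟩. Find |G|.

Enumerate words in the generators, reducing via the relations: the distinct elements are
  {e, x, y, xy, x², x³, x⁴, x⁵, x⁶, x⁷, x⁸, x⁹, x²y, x³y, x¹², x¹³, x¹¹, x¹⁰, x¹⁴, x¹⁵, x⁴y, x⁵y, x⁶y, x⁷y, y⁻¹, xy⁻¹, x²y⁻¹, x³y⁻¹, x⁴y⁻¹, x⁵y⁻¹, x⁶y⁻¹, x⁷y⁻¹}.
No further products give new elements, so |G| = 32.

Answer: 32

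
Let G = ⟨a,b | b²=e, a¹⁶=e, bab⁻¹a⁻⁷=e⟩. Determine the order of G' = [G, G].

G' = [G, G] is generated by all commutators. The generator-pair commutators are: [a, b] = a¹⁰.
The subgroup they normally generate is {e, a², a⁴, a⁶, a⁸, a¹⁰, a¹², a¹⁴}, of order 8.
Check: |G/G'| = 32/8 = 4 is the order of the abelianisation.

Answer: 8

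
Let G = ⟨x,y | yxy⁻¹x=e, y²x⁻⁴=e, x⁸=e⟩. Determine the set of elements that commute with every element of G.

An element z ∈ Z(G) iff z commutes with every generator.
For example x⁴ is central: (x⁴)·x = x⁵ = x·(x⁴); (x⁴)·y = y⁻¹ = y·(x⁴).
Whereas x ∉ Z(G) since x·y = xy ≠ x³y⁻¹ = y·x.
Checking each of the 16 elements this way gives Z(G) = {e, x⁴}, of order 2.

Answer: {e, x⁴}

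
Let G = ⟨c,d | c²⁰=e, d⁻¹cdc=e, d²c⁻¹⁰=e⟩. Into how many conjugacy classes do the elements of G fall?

The conjugacy classes (representative and size) are:
  [e] (size 1), [c] (size 2), [c²] (size 2), [c³] (size 2), [c⁴] (size 2), [c⁵] (size 2), [c¹⁴] (size 2), [c⁷] (size 2), [c⁸] (size 2), [c¹¹] (size 2), [c¹⁰] (size 1), [c²d⁻¹] (size 10), [c⁹d] (size 10).
Class equation: 1 + 2 + 2 + 2 + 2 + 2 + 2 + 2 + 2 + 2 + 1 + 10 + 10 = 40 = |G|. So G has 13 conjugacy classes.

Answer: 13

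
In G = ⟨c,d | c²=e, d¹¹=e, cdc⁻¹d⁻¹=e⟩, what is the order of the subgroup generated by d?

|⟨d⟩| equals the order of d. Compute successive powers until reaching e:
  d¹ = d, d² = d², d³ = d³, d⁴ = d⁴, d⁵ = d⁵, d⁶ = d⁶, d⁷ = d⁷, d⁸ = d⁸, d⁹ = d⁹, d¹⁰ = d¹⁰, d¹¹ = e.
The smallest positive k with dᵏ = e is 11, so |⟨d⟩| = 11.

Answer: 11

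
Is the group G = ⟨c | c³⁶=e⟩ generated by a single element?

|G| = 36. The element c has order 36 (its powers give 36 distinct elements), so ⟨c⟩ = G and G is cyclic.

Answer: Yes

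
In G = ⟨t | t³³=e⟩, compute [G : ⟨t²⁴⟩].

First find ord(t²⁴) by computing successive powers:
  (t²⁴)¹ = t²⁴, (t²⁴)² = t¹⁵, (t²⁴)³ = t⁶, (t²⁴)⁴ = t³⁰, (t²⁴)⁵ = t²¹, (t²⁴)⁶ = t¹², (t²⁴)⁷ = t³, (t²⁴)⁸ = t²⁷, (t²⁴)⁹ = t¹⁸, (t²⁴)¹⁰ = t⁹, (t²⁴)¹¹ = e.
So |⟨t²⁴⟩| = ord(t²⁴) = 11. With |G| = 33, by Lagrange [G : ⟨t²⁴⟩] = 33/11 = 3.

Answer: 3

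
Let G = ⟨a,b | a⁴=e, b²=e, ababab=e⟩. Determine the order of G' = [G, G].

G' = [G, G] is generated by all commutators. The generator-pair commutators are: [a, b] = a²ba.
The subgroup they normally generate is {e, a², ab, ba³, a²ba, a³b, a²ba³, ba, aba², ba²b, a²ba²b, a³ba²}, of order 12.
Check: |G/G'| = 24/12 = 2 is the order of the abelianisation.

Answer: 12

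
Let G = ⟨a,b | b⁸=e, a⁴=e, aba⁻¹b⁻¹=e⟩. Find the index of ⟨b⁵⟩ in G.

First find ord(b⁵) by computing successive powers:
  (b⁵)¹ = b⁵, (b⁵)² = b², (b⁵)³ = b⁷, (b⁵)⁴ = b⁴, (b⁵)⁵ = b, (b⁵)⁶ = b⁶, (b⁵)⁷ = b³, (b⁵)⁸ = e.
So |⟨b⁵⟩| = ord(b⁵) = 8. With |G| = 32, by Lagrange [G : ⟨b⁵⟩] = 32/8 = 4.

Answer: 4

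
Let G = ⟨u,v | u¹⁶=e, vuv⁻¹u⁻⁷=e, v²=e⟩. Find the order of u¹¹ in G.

Compute successive powers until reaching e:
  (u¹¹)¹ = u¹¹, (u¹¹)² = u⁶, (u¹¹)³ = u, (u¹¹)⁴ = u¹², (u¹¹)⁵ = u⁷, (u¹¹)⁶ = u², (u¹¹)⁷ = u¹³, (u¹¹)⁸ = u⁸, (u¹¹)⁹ = u³, (u¹¹)¹⁰ = u¹⁴, (u¹¹)¹¹ = u⁹, (u¹¹)¹² = u⁴, (u¹¹)¹³ = u¹⁵, (u¹¹)¹⁴ = u¹⁰, (u¹¹)¹⁵ = u⁵, (u¹¹)¹⁶ = e.
The smallest positive k with (u¹¹)ᵏ = e is 16.

Answer: 16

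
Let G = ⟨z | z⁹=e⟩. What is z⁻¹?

The order of z is 9 (smallest k with zᵏ = e), so z⁻¹ = z⁸ = z⁸.
Check: z · (z⁸) → z · z⁸ = e, giving e as required.

Answer: z⁸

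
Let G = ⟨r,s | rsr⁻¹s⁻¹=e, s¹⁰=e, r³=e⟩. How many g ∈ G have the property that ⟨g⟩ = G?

G is cyclic of order 30. An element generates G iff its order is 30, and a cyclic group of order 30 has exactly φ(30) = 8 such elements.

Answer: 8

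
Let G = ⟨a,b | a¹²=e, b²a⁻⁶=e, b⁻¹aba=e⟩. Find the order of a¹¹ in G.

Compute successive powers until reaching e:
  (a¹¹)¹ = a¹¹, (a¹¹)² = a¹⁰, (a¹¹)³ = a⁹, (a¹¹)⁴ = a⁸, (a¹¹)⁵ = a⁷, (a¹¹)⁶ = a⁶, (a¹¹)⁷ = a⁵, (a¹¹)⁸ = a⁴, (a¹¹)⁹ = a³, (a¹¹)¹⁰ = a², (a¹¹)¹¹ = a, (a¹¹)¹² = e.
The smallest positive k with (a¹¹)ᵏ = e is 12.

Answer: 12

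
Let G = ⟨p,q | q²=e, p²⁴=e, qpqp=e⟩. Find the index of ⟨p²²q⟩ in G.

First find ord(p²²q) by computing successive powers:
  (p²²q)¹ = p²²q, (p²²q)² = e.
So |⟨p²²q⟩| = ord(p²²q) = 2. With |G| = 48, by Lagrange [G : ⟨p²²q⟩] = 48/2 = 24.

Answer: 24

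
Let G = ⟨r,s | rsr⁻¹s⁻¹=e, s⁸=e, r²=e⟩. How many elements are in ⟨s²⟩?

|⟨s²⟩| equals the order of s². Compute successive powers until reaching e:
  (s²)¹ = s², (s²)² = s⁴, (s²)³ = s⁶, (s²)⁴ = e.
The smallest positive k with (s²)ᵏ = e is 4, so |⟨s²⟩| = 4.

Answer: 4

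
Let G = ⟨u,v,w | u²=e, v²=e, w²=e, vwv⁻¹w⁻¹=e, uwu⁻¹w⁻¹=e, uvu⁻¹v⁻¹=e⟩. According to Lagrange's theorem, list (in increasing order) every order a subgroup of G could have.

|G| = 8 = 2³. By Lagrange's theorem the order of any subgroup divides 8; the divisors of 8 are 1, 2, 4, 8.

Answer: 1, 2, 4, 8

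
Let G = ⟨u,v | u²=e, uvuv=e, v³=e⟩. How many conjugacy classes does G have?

The conjugacy classes (representative and size) are:
  [e] (size 1), [uv²] (size 3), [v²] (size 2).
Class equation: 1 + 3 + 2 = 6 = |G|. So G has 3 conjugacy classes.

Answer: 3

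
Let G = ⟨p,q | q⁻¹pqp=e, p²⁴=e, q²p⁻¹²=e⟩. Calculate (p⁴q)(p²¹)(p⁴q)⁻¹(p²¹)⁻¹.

[(p⁴q), (p²¹)] = (p⁴q)·(p²¹)·(p⁴q)⁻¹·(p²¹)⁻¹.
  (p⁴q) · (p²¹) = p⁷q
  (p⁷q) · (p⁴q⁻¹) = p³
  (p³) · (p³) = p⁶

Answer: p⁶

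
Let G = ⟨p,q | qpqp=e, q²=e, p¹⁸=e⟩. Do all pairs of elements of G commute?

p·q = pq but q·p = p¹⁷q, so p·q ≠ q·p and G is not abelian.

Answer: No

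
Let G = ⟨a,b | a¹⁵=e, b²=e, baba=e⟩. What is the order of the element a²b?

Compute successive powers until reaching e:
  (a²b)¹ = a²b, (a²b)² = e.
The smallest positive k with (a²b)ᵏ = e is 2.

Answer: 2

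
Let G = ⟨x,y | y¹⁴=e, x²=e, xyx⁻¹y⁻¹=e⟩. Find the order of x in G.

Compute successive powers until reaching e:
  x¹ = x, x² = e.
The smallest positive k with xᵏ = e is 2.

Answer: 2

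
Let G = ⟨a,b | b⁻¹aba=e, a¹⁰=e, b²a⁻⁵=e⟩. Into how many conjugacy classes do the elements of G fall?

The conjugacy classes (representative and size) are:
  [e] (size 1), [a] (size 2), [a⁸] (size 2), [a⁷] (size 2), [a⁴] (size 2), [a⁵] (size 1), [a⁴b] (size 5), [a²b⁻¹] (size 5).
Class equation: 1 + 2 + 2 + 2 + 2 + 1 + 5 + 5 = 20 = |G|. So G has 8 conjugacy classes.

Answer: 8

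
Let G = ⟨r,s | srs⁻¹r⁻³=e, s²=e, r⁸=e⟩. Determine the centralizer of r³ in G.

⟨r³⟩ ⊆ C_G(r³) since powers of r³ commute with r³; so |C_G(r³)| ≥ |⟨r³⟩| = 8.
By orbit–stabilizer, |C_G(r³)| = |G| / |conj. class of r³| = 16 / 2 = 8.
The 8 elements commuting with r³ are {e, r, r², r³, r⁴, r⁵, r⁶, r⁷}.

Answer: {e, r, r², r³, r⁴, r⁵, r⁶, r⁷}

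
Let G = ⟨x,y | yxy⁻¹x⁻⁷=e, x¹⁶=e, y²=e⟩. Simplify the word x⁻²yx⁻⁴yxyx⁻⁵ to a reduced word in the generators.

Multiply left to right, reducing at each step:
  (x¹⁴) · y = x¹⁴y
  (x¹⁴y) · x⁻⁴ = x²y
  (x²y) · y = x²
  (x²) · x = x³
  (x³) · y = x³y
  (x³y) · x⁻⁵ = y

Answer: y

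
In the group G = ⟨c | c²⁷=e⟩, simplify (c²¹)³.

Compute successive powers of (c²¹), reducing at each step:
  (c²¹)²: (c²¹) · c²¹ = c¹⁵
  (c²¹)³: (c¹⁵) · c²¹ = c⁹

Answer: c⁹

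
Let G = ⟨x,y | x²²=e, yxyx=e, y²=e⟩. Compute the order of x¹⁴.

Compute successive powers until reaching e:
  (x¹⁴)¹ = x¹⁴, (x¹⁴)² = x⁶, (x¹⁴)³ = x²⁰, (x¹⁴)⁴ = x¹², (x¹⁴)⁵ = x⁴, (x¹⁴)⁶ = x¹⁸, (x¹⁴)⁷ = x¹⁰, (x¹⁴)⁸ = x², (x¹⁴)⁹ = x¹⁶, (x¹⁴)¹⁰ = x⁸, (x¹⁴)¹¹ = e.
The smallest positive k with (x¹⁴)ᵏ = e is 11.

Answer: 11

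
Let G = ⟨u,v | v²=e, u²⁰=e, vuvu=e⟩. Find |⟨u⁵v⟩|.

|⟨u⁵v⟩| equals the order of u⁵v. Compute successive powers until reaching e:
  (u⁵v)¹ = u⁵v, (u⁵v)² = e.
The smallest positive k with (u⁵v)ᵏ = e is 2, so |⟨u⁵v⟩| = 2.

Answer: 2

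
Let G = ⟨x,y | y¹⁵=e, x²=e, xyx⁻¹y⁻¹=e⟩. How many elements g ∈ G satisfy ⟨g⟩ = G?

G is cyclic of order 30. An element generates G iff its order is 30, and a cyclic group of order 30 has exactly φ(30) = 8 such elements.

Answer: 8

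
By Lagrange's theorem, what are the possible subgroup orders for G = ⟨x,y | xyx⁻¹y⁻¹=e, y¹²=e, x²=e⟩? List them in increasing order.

|G| = 24 = 2³ · 3. By Lagrange's theorem the order of any subgroup divides 24; the divisors of 24 are 1, 2, 3, 4, 6, 8, 12, 24.

Answer: 1, 2, 3, 4, 6, 8, 12, 24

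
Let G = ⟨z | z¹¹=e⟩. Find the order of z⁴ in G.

Compute successive powers until reaching e:
  (z⁴)¹ = z⁴, (z⁴)² = z⁸, (z⁴)³ = z, (z⁴)⁴ = z⁵, (z⁴)⁵ = z⁹, (z⁴)⁶ = z², (z⁴)⁷ = z⁶, (z⁴)⁸ = z¹⁰, (z⁴)⁹ = z³, (z⁴)¹⁰ = z⁷, (z⁴)¹¹ = e.
The smallest positive k with (z⁴)ᵏ = e is 11.

Answer: 11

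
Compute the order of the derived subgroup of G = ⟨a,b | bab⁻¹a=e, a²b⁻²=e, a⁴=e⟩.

G' = [G, G] is generated by all commutators. The generator-pair commutators are: [a, b] = a².
The subgroup they normally generate is {e, a²}, of order 2.
Check: |G/G'| = 8/2 = 4 is the order of the abelianisation.

Answer: 2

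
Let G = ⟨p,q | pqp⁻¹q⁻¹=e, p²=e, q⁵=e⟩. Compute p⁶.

Compute successive powers of p, reducing at each step:
  p²: p · p = e
  p³: e · p = p
  p⁴: p · p = e
  p⁵: e · p = p
  p⁶: p · p = e

Answer: e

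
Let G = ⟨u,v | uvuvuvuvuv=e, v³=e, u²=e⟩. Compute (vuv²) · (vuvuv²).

Compute (vuv²) · (vuvuv²) by multiplying left to right and reducing via the relations at each step:
  (vuv²) · v = vu
  (vu) · u = v
  v · v = v²
  (v²) · u = v²u
  (v²u) · v² = v²uv²

Answer: v²uv²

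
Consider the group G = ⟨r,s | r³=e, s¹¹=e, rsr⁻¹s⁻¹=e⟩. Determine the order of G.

Enumerate words in the generators, reducing via the relations: the distinct elements are
  {e, r, s, rs, r², s², s³, s⁴, s⁵, s⁶, s⁷, s⁸, s⁹, rs², rs³, rs⁴, rs⁵, rs⁶, rs⁷, rs⁸, rs⁹, r²s, s¹⁰, rs¹⁰, r²s², r²s³, r²s⁴, r²s⁵, r²s⁶, r²s⁷, r²s⁸, r²s⁹, r²s¹⁰}.
No further products give new elements, so |G| = 33.

Answer: 33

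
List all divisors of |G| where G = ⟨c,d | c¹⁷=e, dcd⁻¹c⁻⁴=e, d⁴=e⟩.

|G| = 68 = 2² · 17. By Lagrange's theorem the order of any subgroup divides 68; the divisors of 68 are 1, 2, 4, 17, 34, 68.

Answer: 1, 2, 4, 17, 34, 68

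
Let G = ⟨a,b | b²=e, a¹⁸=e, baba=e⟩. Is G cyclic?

Every cyclic group is abelian. But a·b = ab while b·a = a¹⁷b, so a·b ≠ b·a and G is not abelian. Hence G is not cyclic.

Answer: No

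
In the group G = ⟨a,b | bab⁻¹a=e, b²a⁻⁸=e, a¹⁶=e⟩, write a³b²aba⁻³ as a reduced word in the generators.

Multiply left to right, reducing at each step:
  (a³) · b² = a¹¹
  (a¹¹) · a = a¹²
  (a¹²) · b = a⁴b⁻¹
  (a⁴b⁻¹) · a⁻³ = a⁷b⁻¹

Answer: a⁷b⁻¹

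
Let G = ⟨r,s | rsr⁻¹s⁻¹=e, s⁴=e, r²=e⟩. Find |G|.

Enumerate words in the generators, reducing via the relations: the distinct elements are
  {e, r, s, rs, s², s³, rs², rs³}.
No further products give new elements, so |G| = 8.

Answer: 8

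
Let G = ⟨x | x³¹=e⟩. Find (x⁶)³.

Compute successive powers of (x⁶), reducing at each step:
  (x⁶)²: (x⁶) · x⁶ = x¹²
  (x⁶)³: (x¹²) · x⁶ = x¹⁸

Answer: x¹⁸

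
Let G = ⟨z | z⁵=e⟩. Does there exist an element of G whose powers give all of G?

|G| = 5. The element z has order 5 (its powers give 5 distinct elements), so ⟨z⟩ = G and G is cyclic.

Answer: Yes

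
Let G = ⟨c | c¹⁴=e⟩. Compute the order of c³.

Compute successive powers until reaching e:
  (c³)¹ = c³, (c³)² = c⁶, (c³)³ = c⁹, (c³)⁴ = c¹², (c³)⁵ = c, (c³)⁶ = c⁴, (c³)⁷ = c⁷, (c³)⁸ = c¹⁰, (c³)⁹ = c¹³, (c³)¹⁰ = c², (c³)¹¹ = c⁵, (c³)¹² = c⁸, (c³)¹³ = c¹¹, (c³)¹⁴ = e.
The smallest positive k with (c³)ᵏ = e is 14.

Answer: 14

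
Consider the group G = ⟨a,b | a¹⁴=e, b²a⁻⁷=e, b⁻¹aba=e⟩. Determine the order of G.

Enumerate words in the generators, reducing via the relations: the distinct elements are
  {a, b, e, ab, a², a³, a⁴, a⁵, a⁶, a⁷, a⁸, a⁹, a²b, a³b, a¹², a¹³, a¹¹, a¹⁰, a⁴b, a⁵b, a⁶b, b⁻¹, ab⁻¹, a²b⁻¹, a³b⁻¹, a⁴b⁻¹, a⁵b⁻¹, a⁶b⁻¹}.
No further products give new elements, so |G| = 28.

Answer: 28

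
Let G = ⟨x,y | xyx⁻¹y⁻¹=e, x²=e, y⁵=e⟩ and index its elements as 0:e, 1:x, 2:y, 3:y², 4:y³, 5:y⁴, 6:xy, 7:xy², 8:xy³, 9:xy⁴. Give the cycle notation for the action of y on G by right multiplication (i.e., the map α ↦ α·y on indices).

(0 2 3 4 5)(1 6 7 8 9)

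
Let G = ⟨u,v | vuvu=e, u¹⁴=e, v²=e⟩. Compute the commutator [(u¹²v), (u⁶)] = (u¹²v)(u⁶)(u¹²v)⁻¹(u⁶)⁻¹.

[(u¹²v), (u⁶)] = (u¹²v)·(u⁶)·(u¹²v)⁻¹·(u⁶)⁻¹.
  (u¹²v) · (u⁶) = u⁶v
  (u⁶v) · (u¹²v) = u⁸
  (u⁸) · (u⁸) = u²

Answer: u²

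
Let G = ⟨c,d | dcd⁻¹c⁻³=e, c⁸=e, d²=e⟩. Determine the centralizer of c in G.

⟨c⟩ ⊆ C_G(c) since powers of c commute with c; so |C_G(c)| ≥ |⟨c⟩| = 8.
By orbit–stabilizer, |C_G(c)| = |G| / |conj. class of c| = 16 / 2 = 8.
The 8 elements commuting with c are {e, c, c², c³, c⁴, c⁵, c⁶, c⁷}.

Answer: {e, c, c², c³, c⁴, c⁵, c⁶, c⁷}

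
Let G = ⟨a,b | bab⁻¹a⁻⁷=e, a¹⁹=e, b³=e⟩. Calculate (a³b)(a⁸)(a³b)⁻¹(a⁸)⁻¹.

[(a³b), (a⁸)] = (a³b)·(a⁸)·(a³b)⁻¹·(a⁸)⁻¹.
  (a³b) · (a⁸) = a²b
  (a²b) · (a⁵b²) = a¹⁸
  (a¹⁸) · (a¹¹) = a¹⁰

Answer: a¹⁰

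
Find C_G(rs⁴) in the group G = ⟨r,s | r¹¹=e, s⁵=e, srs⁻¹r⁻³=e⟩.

⟨rs⁴⟩ ⊆ C_G(rs⁴) since powers of rs⁴ commute with rs⁴; so |C_G(rs⁴)| ≥ |⟨rs⁴⟩| = 5.
By orbit–stabilizer, |C_G(rs⁴)| = |G| / |conj. class of rs⁴| = 55 / 11 = 5.
The 5 elements commuting with rs⁴ are {e, rs⁴, r⁵s³, r⁸s, r¹⁰s²}.

Answer: {e, rs⁴, r⁵s³, r⁸s, r¹⁰s²}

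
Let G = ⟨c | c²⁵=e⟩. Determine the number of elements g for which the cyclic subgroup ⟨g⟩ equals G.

G is cyclic of order 25. An element generates G iff its order is 25, and a cyclic group of order 25 has exactly φ(25) = 20 such elements.

Answer: 20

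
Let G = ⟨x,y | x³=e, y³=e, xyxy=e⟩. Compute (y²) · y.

Compute (y²) · y by multiplying left to right and reducing via the relations at each step:
  (y²) · y = e

Answer: e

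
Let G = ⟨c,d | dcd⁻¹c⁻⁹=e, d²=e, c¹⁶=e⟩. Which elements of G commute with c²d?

⟨c²d⟩ ⊆ C_G(c²d) since powers of c²d commute with c²d; so |C_G(c²d)| ≥ |⟨c²d⟩| = 8.
By orbit–stabilizer, |C_G(c²d)| = |G| / |conj. class of c²d| = 32 / 2 = 16.
The 16 elements commuting with c²d are {e, c², c⁴, c⁶, c⁸, c¹⁰, c¹², c¹⁴, d, c¹⁰d, c²d, c¹²d, c⁴d, c¹⁴d, c⁶d, c⁸d}.

Answer: {e, c², c⁴, c⁶, c⁸, c¹⁰, c¹², c¹⁴, d, c¹⁰d, c²d, c¹²d, c⁴d, c¹⁴d, c⁶d, c⁸d}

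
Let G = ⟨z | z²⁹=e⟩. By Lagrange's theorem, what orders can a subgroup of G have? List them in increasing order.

|G| = 29 = 29. By Lagrange's theorem the order of any subgroup divides 29; the divisors of 29 are 1, 29.

Answer: 1, 29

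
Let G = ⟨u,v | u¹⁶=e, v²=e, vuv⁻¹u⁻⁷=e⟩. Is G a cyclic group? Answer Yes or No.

Every cyclic group is abelian. But u·v = uv while v·u = u⁷v, so u·v ≠ v·u and G is not abelian. Hence G is not cyclic.

Answer: No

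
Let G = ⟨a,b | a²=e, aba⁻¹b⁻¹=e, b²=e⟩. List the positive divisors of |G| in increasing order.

|G| = 4 = 2². By Lagrange's theorem the order of any subgroup divides 4; the divisors of 4 are 1, 2, 4.

Answer: 1, 2, 4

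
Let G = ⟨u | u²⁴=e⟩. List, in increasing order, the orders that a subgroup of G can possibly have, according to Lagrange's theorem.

|G| = 24 = 2³ · 3. By Lagrange's theorem the order of any subgroup divides 24; the divisors of 24 are 1, 2, 3, 4, 6, 8, 12, 24.

Answer: 1, 2, 3, 4, 6, 8, 12, 24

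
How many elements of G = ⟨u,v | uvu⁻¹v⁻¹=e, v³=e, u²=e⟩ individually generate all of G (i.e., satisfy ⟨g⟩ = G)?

G is cyclic of order 6. An element generates G iff its order is 6, and a cyclic group of order 6 has exactly φ(6) = 2 such elements.

Answer: 2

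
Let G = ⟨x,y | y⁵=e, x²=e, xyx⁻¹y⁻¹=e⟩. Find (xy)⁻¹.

The order of (xy) is 10 (smallest k with (xy)ᵏ = e), so (xy)⁻¹ = (xy)⁹ = xy⁴.
Check: (xy) · (xy⁴) → (xy) · x = y;   y · y⁴ = e, giving e as required.

Answer: xy⁴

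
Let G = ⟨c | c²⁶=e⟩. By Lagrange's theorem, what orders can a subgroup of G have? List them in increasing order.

|G| = 26 = 2 · 13. By Lagrange's theorem the order of any subgroup divides 26; the divisors of 26 are 1, 2, 13, 26.

Answer: 1, 2, 13, 26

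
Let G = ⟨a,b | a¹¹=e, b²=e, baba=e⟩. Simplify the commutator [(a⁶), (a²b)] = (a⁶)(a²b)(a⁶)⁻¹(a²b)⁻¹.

[(a⁶), (a²b)] = (a⁶)·(a²b)·(a⁶)⁻¹·(a²b)⁻¹.
  (a⁶) · (a²b) = a⁸b
  (a⁸b) · (a⁵) = a³b
  (a³b) · (a²b) = a

Answer: a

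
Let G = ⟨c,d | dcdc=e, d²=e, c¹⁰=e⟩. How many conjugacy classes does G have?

The conjugacy classes (representative and size) are:
  [e] (size 1), [c] (size 2), [c²] (size 2), [c³] (size 2), [c⁴] (size 2), [c⁵] (size 1), [c²d] (size 5), [c³d] (size 5).
Class equation: 1 + 2 + 2 + 2 + 2 + 1 + 5 + 5 = 20 = |G|. So G has 8 conjugacy classes.

Answer: 8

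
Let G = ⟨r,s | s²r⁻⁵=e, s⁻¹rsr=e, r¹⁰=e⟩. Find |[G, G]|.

G' = [G, G] is generated by all commutators. The generator-pair commutators are: [r, s] = r².
The subgroup they normally generate is {e, r², r⁴, r⁶, r⁸}, of order 5.
Check: |G/G'| = 20/5 = 4 is the order of the abelianisation.

Answer: 5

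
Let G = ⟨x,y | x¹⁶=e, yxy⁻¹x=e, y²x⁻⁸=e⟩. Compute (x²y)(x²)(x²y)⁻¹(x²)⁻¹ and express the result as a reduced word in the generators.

[(x²y), (x²)] = (x²y)·(x²)·(x²y)⁻¹·(x²)⁻¹.
  (x²y) · (x²) = y
  y · (x²y⁻¹) = x¹⁴
  (x¹⁴) · (x¹⁴) = x¹²

Answer: x¹²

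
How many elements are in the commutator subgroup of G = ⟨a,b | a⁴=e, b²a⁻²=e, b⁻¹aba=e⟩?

G' = [G, G] is generated by all commutators. The generator-pair commutators are: [a, b] = a².
The subgroup they normally generate is {e, a²}, of order 2.
Check: |G/G'| = 8/2 = 4 is the order of the abelianisation.

Answer: 2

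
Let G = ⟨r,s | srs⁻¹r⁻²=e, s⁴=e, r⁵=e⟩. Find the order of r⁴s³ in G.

Compute successive powers until reaching e:
  (r⁴s³)¹ = r⁴s³, (r⁴s³)² = rs², (r⁴s³)³ = r²s, (r⁴s³)⁴ = e.
The smallest positive k with (r⁴s³)ᵏ = e is 4.

Answer: 4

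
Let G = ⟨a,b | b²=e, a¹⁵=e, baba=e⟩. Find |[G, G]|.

G' = [G, G] is generated by all commutators. The generator-pair commutators are: [a, b] = a².
The subgroup they normally generate is {e, a, a², a³, a⁴, a⁵, a⁶, a⁷, a⁸, a⁹, a¹⁰, a¹¹, a¹², a¹³, a¹⁴}, of order 15.
Check: |G/G'| = 30/15 = 2 is the order of the abelianisation.

Answer: 15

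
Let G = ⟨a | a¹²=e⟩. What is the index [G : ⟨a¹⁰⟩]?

First find ord(a¹⁰) by computing successive powers:
  (a¹⁰)¹ = a¹⁰, (a¹⁰)² = a⁸, (a¹⁰)³ = a⁶, (a¹⁰)⁴ = a⁴, (a¹⁰)⁵ = a², (a¹⁰)⁶ = e.
So |⟨a¹⁰⟩| = ord(a¹⁰) = 6. With |G| = 12, by Lagrange [G : ⟨a¹⁰⟩] = 12/6 = 2.

Answer: 2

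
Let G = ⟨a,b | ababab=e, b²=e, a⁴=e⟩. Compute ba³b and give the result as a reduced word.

Multiply left to right, reducing at each step:
  b · a³ = ba³
  (ba³) · b = aba

Answer: aba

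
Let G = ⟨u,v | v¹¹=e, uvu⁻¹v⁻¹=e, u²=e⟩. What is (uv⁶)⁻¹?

The order of (uv⁶) is 22 (smallest k with (uv⁶)ᵏ = e), so (uv⁶)⁻¹ = (uv⁶)²¹ = uv⁵.
Check: (uv⁶) · (uv⁵) → (uv⁶) · u = v⁶;   (v⁶) · v⁵ = e, giving e as required.

Answer: uv⁵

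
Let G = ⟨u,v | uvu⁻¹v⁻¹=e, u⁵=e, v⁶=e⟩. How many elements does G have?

Enumerate words in the generators, reducing via the relations: the distinct elements are
  {e, u, v, uv, u², u³, u⁴, v², v³, v⁴, v⁵, uv², uv³, uv⁴, uv⁵, u²v, u³v, u⁴v, u²v², u²v³, u²v⁴, u²v⁵, u³v², u³v³, u³v⁴, u³v⁵, u⁴v², u⁴v³, u⁴v⁴, u⁴v⁵}.
No further products give new elements, so |G| = 30.

Answer: 30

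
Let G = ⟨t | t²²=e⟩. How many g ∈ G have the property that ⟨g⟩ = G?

G is cyclic of order 22. An element generates G iff its order is 22, and a cyclic group of order 22 has exactly φ(22) = 10 such elements.

Answer: 10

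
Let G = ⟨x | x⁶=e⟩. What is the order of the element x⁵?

Compute successive powers until reaching e:
  (x⁵)¹ = x⁵, (x⁵)² = x⁴, (x⁵)³ = x³, (x⁵)⁴ = x², (x⁵)⁵ = x, (x⁵)⁶ = e.
The smallest positive k with (x⁵)ᵏ = e is 6.

Answer: 6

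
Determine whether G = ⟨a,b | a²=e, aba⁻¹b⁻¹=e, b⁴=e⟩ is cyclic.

|G| = 8, but the maximum element order in G is 4 < 8. No single element generates all of G, so G is not cyclic.

Answer: No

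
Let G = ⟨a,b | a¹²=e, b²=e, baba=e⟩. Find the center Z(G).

An element z ∈ Z(G) iff z commutes with every generator.
For example a⁶ is central: (a⁶)·a = a⁷ = a·(a⁶); (a⁶)·b = a⁶b = b·(a⁶).
Whereas a ∉ Z(G) since a·b = ab ≠ a¹¹b = b·a.
Checking each of the 24 elements this way gives Z(G) = {e, a⁶}, of order 2.

Answer: {e, a⁶}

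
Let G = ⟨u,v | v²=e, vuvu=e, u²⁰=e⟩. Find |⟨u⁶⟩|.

|⟨u⁶⟩| equals the order of u⁶. Compute successive powers until reaching e:
  (u⁶)¹ = u⁶, (u⁶)² = u¹², (u⁶)³ = u¹⁸, (u⁶)⁴ = u⁴, (u⁶)⁵ = u¹⁰, (u⁶)⁶ = u¹⁶, (u⁶)⁷ = u², (u⁶)⁸ = u⁸, (u⁶)⁹ = u¹⁴, (u⁶)¹⁰ = e.
The smallest positive k with (u⁶)ᵏ = e is 10, so |⟨u⁶⟩| = 10.

Answer: 10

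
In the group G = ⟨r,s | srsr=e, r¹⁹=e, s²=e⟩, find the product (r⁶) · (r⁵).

Compute (r⁶) · (r⁵) by multiplying left to right and reducing via the relations at each step:
  (r⁶) · r⁵ = r¹¹

Answer: r¹¹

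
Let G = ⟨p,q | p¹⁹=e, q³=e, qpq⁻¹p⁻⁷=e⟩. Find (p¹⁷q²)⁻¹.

The order of (p¹⁷q²) is 3 (smallest k with (p¹⁷q²)ᵏ = e), so (p¹⁷q²)⁻¹ = (p¹⁷q²)² = p¹⁴q.
Check: (p¹⁷q²) · (p¹⁴q) → (p¹⁷q²) · p¹⁴ = q²;   (q²) · q = e, giving e as required.

Answer: p¹⁴q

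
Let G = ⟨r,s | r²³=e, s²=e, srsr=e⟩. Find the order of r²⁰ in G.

Compute successive powers until reaching e:
  (r²⁰)¹ = r²⁰, (r²⁰)² = r¹⁷, (r²⁰)³ = r¹⁴, (r²⁰)⁴ = r¹¹, (r²⁰)⁵ = r⁸, (r²⁰)⁶ = r⁵, (r²⁰)⁷ = r², (r²⁰)⁸ = r²², (r²⁰)⁹ = r¹⁹, (r²⁰)¹⁰ = r¹⁶, (r²⁰)¹¹ = r¹³, (r²⁰)¹² = r¹⁰, (r²⁰)¹³ = r⁷, (r²⁰)¹⁴ = r⁴, (r²⁰)¹⁵ = r, (r²⁰)¹⁶ = r²¹, (r²⁰)¹⁷ = r¹⁸, (r²⁰)¹⁸ = r¹⁵, (r²⁰)¹⁹ = r¹², (r²⁰)²⁰ = r⁹, (r²⁰)²¹ = r⁶, (r²⁰)²² = r³, (r²⁰)²³ = e.
The smallest positive k with (r²⁰)ᵏ = e is 23.

Answer: 23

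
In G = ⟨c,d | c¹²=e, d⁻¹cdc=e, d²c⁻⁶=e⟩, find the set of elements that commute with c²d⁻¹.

⟨c²d⁻¹⟩ ⊆ C_G(c²d⁻¹) since powers of c²d⁻¹ commute with c²d⁻¹; so |C_G(c²d⁻¹)| ≥ |⟨c²d⁻¹⟩| = 4.
By orbit–stabilizer, |C_G(c²d⁻¹)| = |G| / |conj. class of c²d⁻¹| = 24 / 6 = 4.
The 4 elements commuting with c²d⁻¹ are {e, c⁶, c²d, c²d⁻¹}.

Answer: {e, c⁶, c²d, c²d⁻¹}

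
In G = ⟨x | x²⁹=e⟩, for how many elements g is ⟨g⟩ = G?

G is cyclic of order 29. An element generates G iff its order is 29, and a cyclic group of order 29 has exactly φ(29) = 28 such elements.

Answer: 28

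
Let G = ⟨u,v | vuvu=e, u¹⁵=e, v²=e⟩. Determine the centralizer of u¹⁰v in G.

⟨u¹⁰v⟩ ⊆ C_G(u¹⁰v) since powers of u¹⁰v commute with u¹⁰v; so |C_G(u¹⁰v)| ≥ |⟨u¹⁰v⟩| = 2.
By orbit–stabilizer, |C_G(u¹⁰v)| = |G| / |conj. class of u¹⁰v| = 30 / 15 = 2.
The 2 elements commuting with u¹⁰v are {e, u¹⁰v}.

Answer: {e, u¹⁰v}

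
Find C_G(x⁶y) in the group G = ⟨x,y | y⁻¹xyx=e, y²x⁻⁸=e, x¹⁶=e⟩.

⟨x⁶y⟩ ⊆ C_G(x⁶y) since powers of x⁶y commute with x⁶y; so |C_G(x⁶y)| ≥ |⟨x⁶y⟩| = 4.
By orbit–stabilizer, |C_G(x⁶y)| = |G| / |conj. class of x⁶y| = 32 / 8 = 4.
The 4 elements commuting with x⁶y are {e, x⁸, x⁶y, x⁶y⁻¹}.

Answer: {e, x⁸, x⁶y, x⁶y⁻¹}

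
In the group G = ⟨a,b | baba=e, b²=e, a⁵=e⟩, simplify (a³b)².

Compute successive powers of (a³b), reducing at each step:
  (a³b)²: (a³b) · a³ = b;   b · b = e

Answer: e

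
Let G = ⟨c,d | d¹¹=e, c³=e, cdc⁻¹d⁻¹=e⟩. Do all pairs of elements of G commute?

Each pair of generators commutes: c·d = cd = d·c. Since the generators pairwise commute, every element of G commutes with every other, so G is abelian.

Answer: Yes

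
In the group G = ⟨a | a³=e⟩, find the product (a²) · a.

Compute (a²) · a by multiplying left to right and reducing via the relations at each step:
  (a²) · a = e

Answer: e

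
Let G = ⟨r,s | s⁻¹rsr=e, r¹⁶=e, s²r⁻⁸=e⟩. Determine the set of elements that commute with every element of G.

An element z ∈ Z(G) iff z commutes with every generator.
For example r⁸ is central: (r⁸)·r = r⁹ = r·(r⁸); (r⁸)·s = s⁻¹ = s·(r⁸).
Whereas r ∉ Z(G) since r·s = rs ≠ r⁷s⁻¹ = s·r.
Checking each of the 32 elements this way gives Z(G) = {e, r⁸}, of order 2.

Answer: {e, r⁸}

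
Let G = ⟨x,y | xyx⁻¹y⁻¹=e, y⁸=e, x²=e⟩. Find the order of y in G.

Compute successive powers until reaching e:
  y¹ = y, y² = y², y³ = y³, y⁴ = y⁴, y⁵ = y⁵, y⁶ = y⁶, y⁷ = y⁷, y⁸ = e.
The smallest positive k with yᵏ = e is 8.

Answer: 8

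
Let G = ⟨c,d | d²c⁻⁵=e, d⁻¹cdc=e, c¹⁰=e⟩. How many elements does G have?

Enumerate words in the generators, reducing via the relations: the distinct elements are
  {c, d, e, cd, c², c³, c⁴, c⁵, c⁶, c⁷, c⁸, c⁹, c²d, c³d, c⁴d, d⁻¹, cd⁻¹, c²d⁻¹, c³d⁻¹, c⁴d⁻¹}.
No further products give new elements, so |G| = 20.

Answer: 20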